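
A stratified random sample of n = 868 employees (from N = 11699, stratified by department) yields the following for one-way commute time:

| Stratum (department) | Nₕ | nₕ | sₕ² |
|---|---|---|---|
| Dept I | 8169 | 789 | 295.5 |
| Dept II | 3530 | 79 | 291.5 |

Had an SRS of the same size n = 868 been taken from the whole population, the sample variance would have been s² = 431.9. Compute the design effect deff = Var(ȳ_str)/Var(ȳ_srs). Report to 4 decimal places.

Var(ȳ_str) = Σ Wₕ²(1−fₕ)sₕ²/nₕ with Wₕ = Nₕ/11699:
  Dept I: (8169/11699)²·(1−789/8169)·295.5/789 = 0.16497125
  Dept II: (3530/11699)²·(1−79/3530)·291.5/79 = 0.32842307
  → Var(ȳ_str) = 0.49339432.
Var(ȳ_srs) = (1 − 868/11699)·431.9/868 = 0.46066296.
deff = 0.49339432 / 0.46066296 = 1.0711.

1.0711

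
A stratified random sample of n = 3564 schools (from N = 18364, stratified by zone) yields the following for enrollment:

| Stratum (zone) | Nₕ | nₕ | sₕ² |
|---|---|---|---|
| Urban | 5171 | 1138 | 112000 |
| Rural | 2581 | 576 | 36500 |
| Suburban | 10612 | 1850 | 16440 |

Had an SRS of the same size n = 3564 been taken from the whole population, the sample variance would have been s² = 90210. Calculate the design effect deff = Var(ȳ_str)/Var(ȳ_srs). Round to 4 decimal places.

0.4661

Var(ȳ_str) = Σ Wₕ²(1−fₕ)sₕ²/nₕ with Wₕ = Nₕ/18364:
  Urban: (5171/18364)²·(1−1138/5171)·112000/1138 = 6.0861682
  Rural: (2581/18364)²·(1−576/2581)·36500/576 = 0.97238487
  Suburban: (10612/18364)²·(1−1850/10612)·16440/1850 = 2.4501688
  → Var(ȳ_str) = 9.5087219.
Var(ȳ_srs) = (1 − 3564/18364)·90210/3564 = 20.399119.
deff = 9.5087219 / 20.399119 = 0.4661.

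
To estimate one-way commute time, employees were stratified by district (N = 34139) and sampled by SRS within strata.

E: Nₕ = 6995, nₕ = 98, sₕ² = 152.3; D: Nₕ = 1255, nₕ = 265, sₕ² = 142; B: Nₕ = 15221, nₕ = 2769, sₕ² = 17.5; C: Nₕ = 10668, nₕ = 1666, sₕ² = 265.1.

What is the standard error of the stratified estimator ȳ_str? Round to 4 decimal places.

0.2811

Var(ȳ_str) = Σₕ Wₕ²(1 − fₕ)sₕ²/nₕ with Wₕ = Nₕ/N, N = 34139.
E: Wₕ = 0.20489762; term = 0.20489762²·(1 − 0.01401001)·152.3/98 = 0.064330982.
D: Wₕ = 0.03676148; term = 0.03676148²·(1 − 0.21115538)·142/265 = 5.7124156 × 10^-4.
B: Wₕ = 0.44585372; term = 0.44585372²·(1 − 0.18191972)·17.5/2769 = 0.0010277697.
C: Wₕ = 0.31248718; term = 0.31248718²·(1 − 0.15616798)·265.1/1666 = 0.013111584.
Sum = 0.079041577.
SE = √(0.079041577) = 0.2811.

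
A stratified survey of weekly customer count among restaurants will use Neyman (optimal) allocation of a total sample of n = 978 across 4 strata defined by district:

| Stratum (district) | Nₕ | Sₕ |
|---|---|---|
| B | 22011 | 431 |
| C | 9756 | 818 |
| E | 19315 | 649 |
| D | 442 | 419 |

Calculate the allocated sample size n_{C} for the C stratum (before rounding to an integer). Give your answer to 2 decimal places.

258.54

Neyman allocation: nₕ = n·NₕSₕ / Σⱼ NⱼSⱼ.
Σ NⱼSⱼ = 22011·431 + 9756·818 + 19315·649 + 442·419 = 3.0187782 × 10^7.
n_{C} = 978·9756·818 / (3.0187782 × 10^7) = 258.54.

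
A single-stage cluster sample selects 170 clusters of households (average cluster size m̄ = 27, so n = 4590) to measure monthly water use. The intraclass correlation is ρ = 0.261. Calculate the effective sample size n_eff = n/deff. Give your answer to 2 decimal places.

deff = 1 + (27 − 1)·0.261 = 1 + 6.786 = 7.786.
n_eff = 4590 / 7.786 = 589.52.

589.52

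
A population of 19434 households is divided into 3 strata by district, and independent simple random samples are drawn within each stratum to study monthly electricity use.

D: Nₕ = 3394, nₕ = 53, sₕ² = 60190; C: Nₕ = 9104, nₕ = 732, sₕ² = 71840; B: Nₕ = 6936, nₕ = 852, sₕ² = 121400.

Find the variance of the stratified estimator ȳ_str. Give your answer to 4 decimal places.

Var(ȳ_str) = Σₕ Wₕ²(1 − fₕ)sₕ²/nₕ with Wₕ = Nₕ/N, N = 19434.
D: Wₕ = 0.17464238; term = 0.17464238²·(1 − 0.01561579)·60190/53 = 34.096703.
C: Wₕ = 0.46845734; term = 0.46845734²·(1 − 0.08040422)·71840/732 = 19.805797.
B: Wₕ = 0.35690028; term = 0.35690028²·(1 − 0.12283737)·121400/852 = 15.920364.
Sum = 69.822864.

69.8229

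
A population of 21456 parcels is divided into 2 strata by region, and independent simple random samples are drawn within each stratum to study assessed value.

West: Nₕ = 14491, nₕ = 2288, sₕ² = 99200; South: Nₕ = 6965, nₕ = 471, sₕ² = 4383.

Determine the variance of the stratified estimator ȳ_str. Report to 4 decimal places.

17.5685

Var(ȳ_str) = Σₕ Wₕ²(1 − fₕ)sₕ²/nₕ with Wₕ = Nₕ/N, N = 21456.
West: Wₕ = 0.67538218; term = 0.67538218²·(1 − 0.15789110)·99200/2288 = 16.654174.
South: Wₕ = 0.32461782; term = 0.32461782²·(1 − 0.06762383)·4383/471 = 0.91429522.
Sum = 17.568469.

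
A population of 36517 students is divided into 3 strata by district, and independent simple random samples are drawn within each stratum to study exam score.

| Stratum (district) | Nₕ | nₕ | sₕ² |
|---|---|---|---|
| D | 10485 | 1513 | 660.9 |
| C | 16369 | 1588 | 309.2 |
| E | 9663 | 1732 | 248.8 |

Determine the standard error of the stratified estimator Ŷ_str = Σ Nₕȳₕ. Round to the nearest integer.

9960

Var(Ŷ_str) = Σₕ Nₕ²(1 − fₕ)sₕ²/nₕ.
D: 10485²·(1 − 1513/10485)·660.9/1513 = 4.1091739 × 10^7.
C: 16369²·(1 − 1588/16369)·309.2/1588 = 4.7110201 × 10^7.
E: 9663²·(1 − 1732/9663)·248.8/1732 = 1.1008862 × 10^7.
Sum = 9.9210802 × 10^7.
SE = √(9.9210802 × 10^7) = 9960.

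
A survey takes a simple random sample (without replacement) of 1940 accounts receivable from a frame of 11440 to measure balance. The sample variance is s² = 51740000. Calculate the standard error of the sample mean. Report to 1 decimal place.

148.8

Under SRS without replacement, Var(ȳ) = (1 − f)·s²/n with f = n/N = 1940/11440 = 0.16958042.
Var(ȳ) = (1 − 0.16958042)·51740000/1940 = 0.83041958·26670.103 = 22147.376.
SE(ȳ) = √(22147.376) = 148.8.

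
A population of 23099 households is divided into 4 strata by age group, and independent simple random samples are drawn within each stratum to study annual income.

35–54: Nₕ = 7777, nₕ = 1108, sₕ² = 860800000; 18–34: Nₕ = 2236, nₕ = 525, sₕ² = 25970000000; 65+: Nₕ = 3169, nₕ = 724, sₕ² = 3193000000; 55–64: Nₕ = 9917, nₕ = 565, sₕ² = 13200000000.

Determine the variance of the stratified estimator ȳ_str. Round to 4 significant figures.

Var(ȳ_str) = Σₕ Wₕ²(1 − fₕ)sₕ²/nₕ with Wₕ = Nₕ/N, N = 23099.
35–54: Wₕ = 0.33668124; term = 0.33668124²·(1 − 0.14247139)·860800000/1108 = 75517.735.
18–34: Wₕ = 0.09680073; term = 0.09680073²·(1 − 0.23479428)·25970000000/525 = 354689.31.
65+: Wₕ = 0.13719209; term = 0.13719209²·(1 − 0.22846324)·3193000000/724 = 64043.506.
55–64: Wₕ = 0.42932594; term = 0.42932594²·(1 − 0.05697287)·13200000000/565 = 4.0609154 × 10^6.
Sum = 4.555166 × 10^6.

4.555 × 10^6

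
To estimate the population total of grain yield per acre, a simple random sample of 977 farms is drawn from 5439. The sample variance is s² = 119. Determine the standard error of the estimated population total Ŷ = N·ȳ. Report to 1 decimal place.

Var(Ŷ) = N²·Var(ȳ) = N²·(1 − n/N)·s²/n.
f = 977/5439 = 0.17962861; Var(ȳ) = 0.82037139·119/977 = 0.099922411.
Var(Ŷ) = 5439² · 0.099922411 = 2.9559768 × 10^6.
SE(Ŷ) = √(2.9559768 × 10^6) = 1719.3.

1719.3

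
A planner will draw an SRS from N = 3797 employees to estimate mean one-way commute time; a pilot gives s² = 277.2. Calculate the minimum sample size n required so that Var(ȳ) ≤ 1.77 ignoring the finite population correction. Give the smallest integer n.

Without fpc, n₀ = s²/D = 277.2/1.77 = 156.6102.
Rounding up, n = 157.

157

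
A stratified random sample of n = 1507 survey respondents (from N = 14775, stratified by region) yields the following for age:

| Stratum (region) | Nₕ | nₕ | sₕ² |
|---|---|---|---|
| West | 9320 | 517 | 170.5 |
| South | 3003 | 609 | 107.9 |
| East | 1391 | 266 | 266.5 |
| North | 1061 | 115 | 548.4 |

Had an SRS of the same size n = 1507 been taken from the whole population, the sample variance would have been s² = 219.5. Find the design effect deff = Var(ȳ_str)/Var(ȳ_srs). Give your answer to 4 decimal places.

1.2148

Var(ȳ_str) = Σ Wₕ²(1−fₕ)sₕ²/nₕ with Wₕ = Nₕ/14775:
  West: (9320/14775)²·(1−517/9320)·170.5/517 = 0.12394399
  South: (3003/14775)²·(1−609/3003)·107.9/609 = 0.005834836
  East: (1391/14775)²·(1−266/1391)·266.5/266 = 0.0071819148
  North: (1061/14775)²·(1−115/1061)·548.4/115 = 0.021925583
  → Var(ȳ_str) = 0.15888632.
Var(ȳ_srs) = (1 − 1507/14775)·219.5/1507 = 0.13079744.
deff = 0.15888632 / 0.13079744 = 1.2148.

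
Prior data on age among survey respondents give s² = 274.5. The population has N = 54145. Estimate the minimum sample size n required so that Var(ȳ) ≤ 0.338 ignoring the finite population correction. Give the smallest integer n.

813

Without fpc, n₀ = s²/D = 274.5/0.338 = 812.1302.
Rounding up, n = 813.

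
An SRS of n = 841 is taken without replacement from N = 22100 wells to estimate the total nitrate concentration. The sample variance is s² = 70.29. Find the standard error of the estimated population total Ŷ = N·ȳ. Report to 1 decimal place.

6266.4

Var(Ŷ) = N²·Var(ȳ) = N²·(1 − n/N)·s²/n.
f = 841/22100 = 0.03805430; Var(ȳ) = 0.96194570·70.29/841 = 0.08039853.
Var(Ŷ) = 22100² · 0.08039853 = 3.9267446 × 10^7.
SE(Ŷ) = √(3.9267446 × 10^7) = 6266.4.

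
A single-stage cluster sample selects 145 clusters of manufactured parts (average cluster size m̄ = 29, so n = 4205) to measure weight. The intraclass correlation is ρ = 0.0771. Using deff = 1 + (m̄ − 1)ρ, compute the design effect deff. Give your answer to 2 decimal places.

3.16

deff = 1 + (29 − 1)·0.0771 = 1 + 2.1588 = 3.1588.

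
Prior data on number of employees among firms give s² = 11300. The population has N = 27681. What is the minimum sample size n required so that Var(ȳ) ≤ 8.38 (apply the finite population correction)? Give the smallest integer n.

1286

Without fpc, n₀ = s²/D = 11300/8.38 = 1348.4487.
With fpc, (1 − n/N)·s²/n ≤ D requires n ≥ n₀/(1 + n₀/N) = 1348.4487/(1 + 1348.4487/27681) = 1285.8118.
Rounding up, n = 1286.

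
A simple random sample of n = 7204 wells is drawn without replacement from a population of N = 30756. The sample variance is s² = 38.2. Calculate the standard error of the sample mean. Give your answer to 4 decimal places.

Under SRS without replacement, Var(ȳ) = (1 − f)·s²/n with f = n/N = 7204/30756 = 0.23423072.
Var(ȳ) = (1 − 0.23423072)·38.2/7204 = 0.76576928·0.0053026097 = 0.0040605756.
SE(ȳ) = √(0.0040605756) = 0.0637.

0.0637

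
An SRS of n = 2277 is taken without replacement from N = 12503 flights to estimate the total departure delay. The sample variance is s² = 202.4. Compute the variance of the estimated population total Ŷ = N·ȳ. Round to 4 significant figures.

1.136 × 10^7

Var(Ŷ) = N²·Var(ȳ) = N²·(1 − n/N)·s²/n.
f = 2277/12503 = 0.18211629; Var(ȳ) = 0.81788371·202.4/2277 = 0.072700774.
Var(Ŷ) = 12503² · 0.072700774 = 1.1364949 × 10^7.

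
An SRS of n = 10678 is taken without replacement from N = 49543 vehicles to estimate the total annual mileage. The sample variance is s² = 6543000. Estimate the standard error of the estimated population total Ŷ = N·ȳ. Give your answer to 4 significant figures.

Var(Ŷ) = N²·Var(ȳ) = N²·(1 − n/N)·s²/n.
f = 10678/49543 = 0.21552994; Var(ȳ) = 0.78447006·6543000/10678 = 480.6881.
Var(Ŷ) = 49543² · 480.6881 = 1.1798532 × 10^12.
SE(Ŷ) = √(1.1798532 × 10^12) = 1.086 × 10^6.

1.086 × 10^6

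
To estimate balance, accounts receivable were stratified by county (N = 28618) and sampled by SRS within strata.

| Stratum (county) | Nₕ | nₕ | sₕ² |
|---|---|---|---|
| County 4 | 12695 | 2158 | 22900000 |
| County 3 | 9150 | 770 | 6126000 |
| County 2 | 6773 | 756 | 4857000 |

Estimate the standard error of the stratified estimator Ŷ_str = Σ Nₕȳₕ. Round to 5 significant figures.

1.5137 × 10^6

Var(Ŷ_str) = Σₕ Nₕ²(1 − fₕ)sₕ²/nₕ.
County 4: 12695²·(1 − 2158/12695)·22900000/2158 = 1.4194945 × 10^12.
County 3: 9150²·(1 − 770/9150)·6126000/770 = 6.1003026 × 10^11.
County 2: 6773²·(1 − 756/6773)·4857000/756 = 2.6182276 × 10^11.
Sum = 2.2913475 × 10^12.
SE = √(2.2913475 × 10^12) = 1.5137 × 10^6.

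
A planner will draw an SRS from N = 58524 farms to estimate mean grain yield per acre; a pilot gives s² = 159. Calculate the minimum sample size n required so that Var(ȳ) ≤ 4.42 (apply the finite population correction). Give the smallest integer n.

36

Without fpc, n₀ = s²/D = 159/4.42 = 35.9729.
With fpc, (1 − n/N)·s²/n ≤ D requires n ≥ n₀/(1 + n₀/N) = 35.9729/(1 + 35.9729/58524) = 35.9508.
Rounding up, n = 36.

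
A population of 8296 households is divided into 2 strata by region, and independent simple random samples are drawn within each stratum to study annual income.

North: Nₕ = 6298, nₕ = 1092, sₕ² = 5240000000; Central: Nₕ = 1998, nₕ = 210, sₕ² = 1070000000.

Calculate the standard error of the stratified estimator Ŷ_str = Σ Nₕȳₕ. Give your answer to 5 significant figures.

Var(Ŷ_str) = Σₕ Nₕ²(1 − fₕ)sₕ²/nₕ.
North: 6298²·(1 − 1092/6298)·5240000000/1092 = 1.5733142 × 10^14.
Central: 1998²·(1 − 210/1998)·1070000000/210 = 1.8202351 × 10^13.
Sum = 1.7553377 × 10^14.
SE = √(1.7553377 × 10^14) = 1.3249 × 10^7.

1.3249 × 10^7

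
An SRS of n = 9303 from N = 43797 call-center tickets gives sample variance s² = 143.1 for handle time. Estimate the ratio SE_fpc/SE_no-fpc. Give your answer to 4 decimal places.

0.8875

f = n/N = 9303/43797 = 0.21241181.
SE_no-fpc = √(s²/n) = 0.12402473; SE_fpc = √((1−f)s²/n) = 0.1100672.
Ratio = √(1−f) = 0.88746166.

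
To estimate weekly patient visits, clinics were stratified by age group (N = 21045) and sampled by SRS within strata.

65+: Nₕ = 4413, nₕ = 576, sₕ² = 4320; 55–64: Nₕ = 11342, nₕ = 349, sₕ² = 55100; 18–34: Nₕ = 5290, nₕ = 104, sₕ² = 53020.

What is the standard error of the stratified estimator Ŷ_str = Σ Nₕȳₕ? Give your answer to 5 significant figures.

Var(Ŷ_str) = Σₕ Nₕ²(1 − fₕ)sₕ²/nₕ.
65+: 4413²·(1 − 576/4413)·4320/576 = 1.2699511 × 10^8.
55–64: 11342²·(1 − 349/11342)·55100/349 = 1.9684847 × 10^10.
18–34: 5290²·(1 − 104/5290)·53020/104 = 1.3986034 × 10^10.
Sum = 3.3797876 × 10^10.
SE = √(3.3797876 × 10^10) = 183840.

183840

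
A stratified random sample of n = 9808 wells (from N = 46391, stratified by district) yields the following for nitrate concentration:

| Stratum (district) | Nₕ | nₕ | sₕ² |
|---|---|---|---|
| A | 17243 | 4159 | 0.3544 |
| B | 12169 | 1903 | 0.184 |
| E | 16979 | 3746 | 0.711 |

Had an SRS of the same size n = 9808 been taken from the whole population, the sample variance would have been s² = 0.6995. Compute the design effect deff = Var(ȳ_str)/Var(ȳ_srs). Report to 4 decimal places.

0.6110

Var(ȳ_str) = Σ Wₕ²(1−fₕ)sₕ²/nₕ with Wₕ = Nₕ/46391:
  A: (17243/46391)²·(1−4159/17243)·0.3544/4159 = 8.9328633 × 10^-6
  B: (12169/46391)²·(1−1903/12169)·0.184/1903 = 5.6126469 × 10^-6
  E: (16979/46391)²·(1−3746/16979)·0.711/3746 = 1.9815488 × 10^-5
  → Var(ȳ_str) = 3.4360998 × 10^-5.
Var(ȳ_srs) = (1 − 9808/46391)·0.6995/9808 = 5.6240975 × 10^-5.
deff = (3.4360998 × 10^-5) / (5.6240975 × 10^-5) = 0.6110.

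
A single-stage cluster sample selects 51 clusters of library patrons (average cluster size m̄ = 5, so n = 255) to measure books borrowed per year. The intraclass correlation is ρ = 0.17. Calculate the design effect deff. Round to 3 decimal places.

1.680

deff = 1 + (5 − 1)·0.17 = 1 + 0.68 = 1.68.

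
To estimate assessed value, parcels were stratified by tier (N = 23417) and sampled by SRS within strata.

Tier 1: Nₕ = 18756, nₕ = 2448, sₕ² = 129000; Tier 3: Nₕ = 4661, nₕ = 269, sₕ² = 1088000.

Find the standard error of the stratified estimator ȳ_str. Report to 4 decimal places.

Var(ȳ_str) = Σₕ Wₕ²(1 − fₕ)sₕ²/nₕ with Wₕ = Nₕ/N, N = 23417.
Tier 1: Wₕ = 0.80095657; term = 0.80095657²·(1 − 0.13051823)·129000/2448 = 29.393866.
Tier 3: Wₕ = 0.19904343; term = 0.19904343²·(1 − 0.05771294)·1088000/269 = 150.99256.
Sum = 180.38643.
SE = √(180.38643) = 13.4308.

13.4308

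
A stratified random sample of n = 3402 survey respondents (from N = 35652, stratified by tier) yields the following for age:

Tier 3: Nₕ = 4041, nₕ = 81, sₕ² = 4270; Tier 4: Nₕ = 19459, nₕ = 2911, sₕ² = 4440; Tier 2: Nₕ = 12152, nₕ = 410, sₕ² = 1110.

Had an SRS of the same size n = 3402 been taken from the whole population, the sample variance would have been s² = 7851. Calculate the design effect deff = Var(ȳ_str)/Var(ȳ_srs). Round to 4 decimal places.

Var(ȳ_str) = Σ Wₕ²(1−fₕ)sₕ²/nₕ with Wₕ = Nₕ/35652:
  Tier 3: (4041/35652)²·(1−81/4041)·4270/81 = 0.66368056
  Tier 4: (19459/35652)²·(1−2911/19459)·4440/2911 = 0.38640167
  Tier 2: (12152/35652)²·(1−410/12152)·1110/410 = 0.30392132
  → Var(ȳ_str) = 1.3540036.
Var(ȳ_srs) = (1 − 3402/35652)·7851/3402 = 2.0875481.
deff = 1.3540036 / 2.0875481 = 0.6486.

0.6486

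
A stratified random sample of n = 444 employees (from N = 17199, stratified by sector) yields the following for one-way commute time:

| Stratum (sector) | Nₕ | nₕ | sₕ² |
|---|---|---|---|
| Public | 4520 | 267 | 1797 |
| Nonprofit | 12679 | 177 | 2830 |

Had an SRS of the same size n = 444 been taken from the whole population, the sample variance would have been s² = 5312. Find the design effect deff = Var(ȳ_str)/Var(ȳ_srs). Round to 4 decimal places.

0.7726

Var(ȳ_str) = Σ Wₕ²(1−fₕ)sₕ²/nₕ with Wₕ = Nₕ/17199:
  Public: (4520/17199)²·(1−267/4520)·1797/267 = 0.43738536
  Nonprofit: (12679/17199)²·(1−177/12679)·2830/177 = 8.5678385
  → Var(ȳ_str) = 9.0052239.
Var(ȳ_srs) = (1 − 444/17199)·5312/444 = 11.655109.
deff = 9.0052239 / 11.655109 = 0.7726.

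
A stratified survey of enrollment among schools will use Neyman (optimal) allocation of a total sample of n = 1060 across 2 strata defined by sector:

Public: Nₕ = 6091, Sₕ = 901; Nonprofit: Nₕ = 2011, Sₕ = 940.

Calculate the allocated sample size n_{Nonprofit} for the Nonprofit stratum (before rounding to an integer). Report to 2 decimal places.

271.57

Neyman allocation: nₕ = n·NₕSₕ / Σⱼ NⱼSⱼ.
Σ NⱼSⱼ = 6091·901 + 2011·940 = 7.378331 × 10^6.
n_{Nonprofit} = 1060·2011·940 / (7.378331 × 10^6) = 271.57.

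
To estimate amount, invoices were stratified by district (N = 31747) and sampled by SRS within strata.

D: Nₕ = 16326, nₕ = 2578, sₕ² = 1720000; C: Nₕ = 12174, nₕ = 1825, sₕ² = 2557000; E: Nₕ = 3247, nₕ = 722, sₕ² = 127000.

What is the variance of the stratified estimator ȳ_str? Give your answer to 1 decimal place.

325.2

Var(ȳ_str) = Σₕ Wₕ²(1 − fₕ)sₕ²/nₕ with Wₕ = Nₕ/N, N = 31747.
D: Wₕ = 0.51425332; term = 0.51425332²·(1 − 0.15790763)·1720000/2578 = 148.5797.
C: Wₕ = 0.38346930; term = 0.38346930²·(1 − 0.14990964)·2557000/1825 = 175.14355.
E: Wₕ = 0.10227738; term = 0.10227738²·(1 − 0.22235910)·127000/722 = 1.4308853.
Sum = 325.15414.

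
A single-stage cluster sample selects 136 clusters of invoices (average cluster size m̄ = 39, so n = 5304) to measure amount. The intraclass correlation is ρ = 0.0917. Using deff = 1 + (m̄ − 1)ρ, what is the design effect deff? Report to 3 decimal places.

4.485

deff = 1 + (39 − 1)·0.0917 = 1 + 3.4846 = 4.4846.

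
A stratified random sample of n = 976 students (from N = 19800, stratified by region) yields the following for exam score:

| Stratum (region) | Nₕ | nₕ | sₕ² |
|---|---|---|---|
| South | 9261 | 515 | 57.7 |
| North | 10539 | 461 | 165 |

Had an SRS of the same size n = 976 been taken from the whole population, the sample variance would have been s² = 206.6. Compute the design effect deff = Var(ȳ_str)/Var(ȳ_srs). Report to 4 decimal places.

0.5969

Var(ȳ_str) = Σ Wₕ²(1−fₕ)sₕ²/nₕ with Wₕ = Nₕ/19800:
  South: (9261/19800)²·(1−515/9261)·57.7/515 = 0.023147578
  North: (10539/19800)²·(1−461/10539)·165/461 = 0.096967544
  → Var(ȳ_str) = 0.12011512.
Var(ȳ_srs) = (1 − 976/19800)·206.6/976 = 0.20124598.
deff = 0.12011512 / 0.20124598 = 0.5969.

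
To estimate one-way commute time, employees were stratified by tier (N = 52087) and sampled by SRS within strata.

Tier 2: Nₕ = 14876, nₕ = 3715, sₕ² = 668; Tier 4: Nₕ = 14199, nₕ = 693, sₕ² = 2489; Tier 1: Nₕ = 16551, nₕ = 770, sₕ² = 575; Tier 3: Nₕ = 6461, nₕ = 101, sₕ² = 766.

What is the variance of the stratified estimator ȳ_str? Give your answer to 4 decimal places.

0.4516

Var(ȳ_str) = Σₕ Wₕ²(1 − fₕ)sₕ²/nₕ with Wₕ = Nₕ/N, N = 52087.
Tier 2: Wₕ = 0.28559909; term = 0.28559909²·(1 − 0.24973111)·668/3715 = 0.01100394.
Tier 4: Wₕ = 0.27260161; term = 0.27260161²·(1 − 0.04880625)·2489/693 = 0.25387356.
Tier 1: Wₕ = 0.31775683; term = 0.31775683²·(1 − 0.04652287)·575/770 = 0.071891441.
Tier 3: Wₕ = 0.12404247; term = 0.12404247²·(1 − 0.01563226)·766/101 = 0.11486972.
Sum = 0.45163866.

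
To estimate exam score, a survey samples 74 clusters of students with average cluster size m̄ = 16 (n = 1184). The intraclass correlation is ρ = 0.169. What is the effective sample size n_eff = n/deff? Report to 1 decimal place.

deff = 1 + (16 − 1)·0.169 = 1 + 2.535 = 3.535.
n_eff = 1184 / 3.535 = 334.9.

334.9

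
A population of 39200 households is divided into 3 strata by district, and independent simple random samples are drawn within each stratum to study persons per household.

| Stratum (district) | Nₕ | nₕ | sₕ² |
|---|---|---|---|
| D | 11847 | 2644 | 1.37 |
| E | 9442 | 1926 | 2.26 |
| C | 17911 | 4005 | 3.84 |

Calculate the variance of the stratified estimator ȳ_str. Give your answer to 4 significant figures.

Var(ȳ_str) = Σₕ Wₕ²(1 − fₕ)sₕ²/nₕ with Wₕ = Nₕ/N, N = 39200.
D: Wₕ = 0.30221939; term = 0.30221939²·(1 − 0.22317886)·1.37/2644 = 3.6764172 × 10^-5.
E: Wₕ = 0.24086735; term = 0.24086735²·(1 − 0.20398221)·2.26/1926 = 5.4191452 × 10^-5.
C: Wₕ = 0.45691327; term = 0.45691327²·(1 − 0.22360561)·3.84/4005 = 1.5540988 × 10^-4.
Sum = 2.463655 × 10^-4.

2.464 × 10^-4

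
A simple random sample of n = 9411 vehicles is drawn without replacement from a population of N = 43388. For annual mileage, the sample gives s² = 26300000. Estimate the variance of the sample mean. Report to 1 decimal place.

2188.4

Under SRS without replacement, Var(ȳ) = (1 − f)·s²/n with f = n/N = 9411/43388 = 0.21690329.
Var(ȳ) = (1 − 0.21690329)·26300000/9411 = 0.78309671·2794.6021 = 2188.4437.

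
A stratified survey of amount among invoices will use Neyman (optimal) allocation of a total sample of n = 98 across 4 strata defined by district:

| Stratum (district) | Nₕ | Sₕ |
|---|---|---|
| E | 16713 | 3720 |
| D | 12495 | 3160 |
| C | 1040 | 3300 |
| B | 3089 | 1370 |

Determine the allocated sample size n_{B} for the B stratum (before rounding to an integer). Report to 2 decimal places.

Neyman allocation: nₕ = n·NₕSₕ / Σⱼ NⱼSⱼ.
Σ NⱼSⱼ = 16713·3720 + 12495·3160 + 1040·3300 + 3089·1370 = 1.0932049 × 10^8.
n_{B} = 98·3089·1370 / (1.0932049 × 10^8) = 3.79.

3.79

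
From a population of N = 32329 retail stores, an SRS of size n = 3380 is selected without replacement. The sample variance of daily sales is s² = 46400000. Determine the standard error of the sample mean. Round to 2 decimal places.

Under SRS without replacement, Var(ȳ) = (1 − f)·s²/n with f = n/N = 3380/32329 = 0.10455009.
Var(ȳ) = (1 − 0.10455009)·46400000/3380 = 0.89544991·13727.811 = 12292.567.
SE(ȳ) = √(12292.567) = 110.87.

110.87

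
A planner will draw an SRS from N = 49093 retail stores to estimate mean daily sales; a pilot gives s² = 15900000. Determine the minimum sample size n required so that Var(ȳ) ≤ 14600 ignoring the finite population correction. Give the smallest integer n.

Without fpc, n₀ = s²/D = 15900000/14600 = 1089.0411.
Rounding up, n = 1090.

1090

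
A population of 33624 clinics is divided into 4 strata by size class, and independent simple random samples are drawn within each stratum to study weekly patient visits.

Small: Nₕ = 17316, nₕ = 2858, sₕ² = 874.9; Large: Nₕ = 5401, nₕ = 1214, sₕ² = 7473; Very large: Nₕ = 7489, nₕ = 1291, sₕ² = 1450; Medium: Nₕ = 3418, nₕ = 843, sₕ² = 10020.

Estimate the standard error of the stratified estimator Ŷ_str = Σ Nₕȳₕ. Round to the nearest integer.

Var(Ŷ_str) = Σₕ Nₕ²(1 − fₕ)sₕ²/nₕ.
Small: 17316²·(1 − 2858/17316)·874.9/2858 = 7.6639381 × 10^7.
Large: 5401²·(1 − 1214/5401)·7473/1214 = 1.3920455 × 10^8.
Very large: 7489²·(1 − 1291/7489)·1450/1291 = 5.2133534 × 10^7.
Medium: 3418²·(1 − 843/3418)·10020/843 = 1.0461391 × 10^8.
Sum = 3.7259138 × 10^8.
SE = √(3.7259138 × 10^8) = 19303.

19303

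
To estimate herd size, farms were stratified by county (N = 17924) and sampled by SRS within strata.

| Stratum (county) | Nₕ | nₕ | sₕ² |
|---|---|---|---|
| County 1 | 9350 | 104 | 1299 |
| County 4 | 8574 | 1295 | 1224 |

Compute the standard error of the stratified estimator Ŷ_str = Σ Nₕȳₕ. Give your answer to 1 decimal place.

33745.9

Var(Ŷ_str) = Σₕ Nₕ²(1 − fₕ)sₕ²/nₕ.
County 1: 9350²·(1 − 104/9350)·1299/104 = 1.079795 × 10^9.
County 4: 8574²·(1 − 1295/8574)·1224/1295 = 5.8988431 × 10^7.
Sum = 1.1387834 × 10^9.
SE = √(1.1387834 × 10^9) = 33745.9.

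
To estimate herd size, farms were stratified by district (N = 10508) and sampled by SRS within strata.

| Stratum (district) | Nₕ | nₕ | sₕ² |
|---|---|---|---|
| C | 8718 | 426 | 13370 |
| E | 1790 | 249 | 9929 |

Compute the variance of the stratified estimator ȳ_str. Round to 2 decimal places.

Var(ȳ_str) = Σₕ Wₕ²(1 − fₕ)sₕ²/nₕ with Wₕ = Nₕ/N, N = 10508.
C: Wₕ = 0.82965360; term = 0.82965360²·(1 − 0.04886442)·13370/426 = 20.547446.
E: Wₕ = 0.17034640; term = 0.17034640²·(1 − 0.13910615)·9929/249 = 0.99614304.
Sum = 21.543589.

21.54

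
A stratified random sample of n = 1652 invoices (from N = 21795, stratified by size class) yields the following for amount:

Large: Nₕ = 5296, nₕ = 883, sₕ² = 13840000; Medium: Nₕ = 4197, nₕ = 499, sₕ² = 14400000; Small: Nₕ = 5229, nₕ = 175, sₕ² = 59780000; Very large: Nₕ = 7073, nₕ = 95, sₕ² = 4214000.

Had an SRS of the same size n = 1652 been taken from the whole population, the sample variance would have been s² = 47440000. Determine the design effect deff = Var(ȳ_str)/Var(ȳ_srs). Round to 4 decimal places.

Var(ȳ_str) = Σ Wₕ²(1−fₕ)sₕ²/nₕ with Wₕ = Nₕ/21795:
  Large: (5296/21795)²·(1−883/5296)·13840000/883 = 771.15831
  Medium: (4197/21795)²·(1−499/4197)·14400000/499 = 942.8749
  Small: (5229/21795)²·(1−175/5229)·59780000/175 = 19004.568
  Very large: (7073/21795)²·(1−95/7073)·4214000/95 = 4608.8418
  → Var(ȳ_str) = 25327.443.
Var(ȳ_srs) = (1 − 1652/21795)·47440000/1652 = 26540.061.
deff = 25327.443 / 26540.061 = 0.9543.

0.9543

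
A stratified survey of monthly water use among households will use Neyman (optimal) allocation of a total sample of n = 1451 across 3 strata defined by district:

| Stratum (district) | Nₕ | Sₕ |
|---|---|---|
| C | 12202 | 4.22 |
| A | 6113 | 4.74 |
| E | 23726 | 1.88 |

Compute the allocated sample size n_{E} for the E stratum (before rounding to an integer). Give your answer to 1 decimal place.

517.5

Neyman allocation: nₕ = n·NₕSₕ / Σⱼ NⱼSⱼ.
Σ NⱼSⱼ = 12202·4.22 + 6113·4.74 + 23726·1.88 = 125072.94.
n_{E} = 1451·23726·1.88 / 125072.94 = 517.5.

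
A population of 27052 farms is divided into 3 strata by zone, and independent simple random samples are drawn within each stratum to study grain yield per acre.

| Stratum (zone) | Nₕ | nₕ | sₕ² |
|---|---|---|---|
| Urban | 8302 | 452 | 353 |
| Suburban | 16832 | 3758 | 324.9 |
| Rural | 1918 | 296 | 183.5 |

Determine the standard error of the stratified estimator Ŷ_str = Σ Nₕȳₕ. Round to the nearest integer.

Var(Ŷ_str) = Σₕ Nₕ²(1 − fₕ)sₕ²/nₕ.
Urban: 8302²·(1 − 452/8302)·353/452 = 5.0896587 × 10^7.
Suburban: 16832²·(1 − 3758/16832)·324.9/3758 = 1.9025546 × 10^7.
Rural: 1918²·(1 − 296/1918)·183.5/296 = 1.9286073 × 10^6.
Sum = 7.185074 × 10^7.
SE = √(7.185074 × 10^7) = 8476.

8476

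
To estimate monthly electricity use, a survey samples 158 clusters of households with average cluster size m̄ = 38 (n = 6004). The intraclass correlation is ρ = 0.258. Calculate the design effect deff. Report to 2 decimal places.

10.55

deff = 1 + (38 − 1)·0.258 = 1 + 9.546 = 10.546.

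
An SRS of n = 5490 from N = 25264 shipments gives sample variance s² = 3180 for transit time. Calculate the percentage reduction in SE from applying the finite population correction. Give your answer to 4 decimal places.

f = n/N = 5490/25264 = 0.21730526.
SE_no-fpc = √(s²/n) = 0.76107488; SE_fpc = √((1−f)s²/n) = 0.67332323.
Ratio = √(1−f) = 0.88470037. Reduction = 100·(1 − 0.88470037) = 11.5300%.

11.5300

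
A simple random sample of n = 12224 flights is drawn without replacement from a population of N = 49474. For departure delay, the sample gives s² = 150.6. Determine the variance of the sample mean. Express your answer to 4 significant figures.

Under SRS without replacement, Var(ȳ) = (1 − f)·s²/n with f = n/N = 12224/49474 = 0.24707927.
Var(ȳ) = (1 − 0.24707927)·150.6/12224 = 0.75292073·0.012320026 = 0.0092760031.

0.009276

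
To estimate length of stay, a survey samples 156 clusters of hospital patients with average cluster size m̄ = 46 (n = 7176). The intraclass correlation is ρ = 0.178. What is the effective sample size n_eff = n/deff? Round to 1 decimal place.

deff = 1 + (46 − 1)·0.178 = 1 + 8.01 = 9.01.
n_eff = 7176 / 9.01 = 796.4.

796.4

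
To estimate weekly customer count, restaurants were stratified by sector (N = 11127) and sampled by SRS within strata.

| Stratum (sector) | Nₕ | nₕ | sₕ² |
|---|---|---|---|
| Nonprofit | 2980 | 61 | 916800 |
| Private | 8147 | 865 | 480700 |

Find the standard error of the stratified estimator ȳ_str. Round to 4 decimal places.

36.3624

Var(ȳ_str) = Σₕ Wₕ²(1 − fₕ)sₕ²/nₕ with Wₕ = Nₕ/N, N = 11127.
Nonprofit: Wₕ = 0.26781702; term = 0.26781702²·(1 − 0.02046980)·916800/61 = 1055.9393.
Private: Wₕ = 0.73218298; term = 0.73218298²·(1 − 0.10617405)·480700/865 = 266.28716.
Sum = 1322.2265.
SE = √(1322.2265) = 36.3624.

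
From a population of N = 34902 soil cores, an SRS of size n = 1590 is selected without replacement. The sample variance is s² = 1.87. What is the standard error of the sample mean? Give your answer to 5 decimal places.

Under SRS without replacement, Var(ȳ) = (1 − f)·s²/n with f = n/N = 1590/34902 = 0.04555613.
Var(ȳ) = (1 − 0.04555613)·1.87/1590 = 0.95444387·0.0011761006 = 0.001122522.
SE(ȳ) = √(0.001122522) = 0.03350.

0.03350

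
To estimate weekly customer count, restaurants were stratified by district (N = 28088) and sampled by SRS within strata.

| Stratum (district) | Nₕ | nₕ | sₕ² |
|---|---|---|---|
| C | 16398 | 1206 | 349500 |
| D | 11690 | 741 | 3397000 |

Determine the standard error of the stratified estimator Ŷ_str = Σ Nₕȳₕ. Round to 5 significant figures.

Var(Ŷ_str) = Σₕ Nₕ²(1 − fₕ)sₕ²/nₕ.
C: 16398²·(1 − 1206/16398)·349500/1206 = 7.2194765 × 10^10.
D: 11690²·(1 − 741/11690)·3397000/741 = 5.8676784 × 10^11.
Sum = 6.5896261 × 10^11.
SE = √(6.5896261 × 10^11) = 811770.

811770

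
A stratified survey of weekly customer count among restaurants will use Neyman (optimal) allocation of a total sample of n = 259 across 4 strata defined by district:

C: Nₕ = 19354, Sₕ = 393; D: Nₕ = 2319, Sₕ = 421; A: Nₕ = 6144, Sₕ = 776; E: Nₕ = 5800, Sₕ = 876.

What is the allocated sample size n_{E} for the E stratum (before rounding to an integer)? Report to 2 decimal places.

Neyman allocation: nₕ = n·NₕSₕ / Σⱼ NⱼSⱼ.
Σ NⱼSⱼ = 19354·393 + 2319·421 + 6144·776 + 5800·876 = 1.8430965 × 10^7.
n_{E} = 259·5800·876 / (1.8430965 × 10^7) = 71.40.

71.40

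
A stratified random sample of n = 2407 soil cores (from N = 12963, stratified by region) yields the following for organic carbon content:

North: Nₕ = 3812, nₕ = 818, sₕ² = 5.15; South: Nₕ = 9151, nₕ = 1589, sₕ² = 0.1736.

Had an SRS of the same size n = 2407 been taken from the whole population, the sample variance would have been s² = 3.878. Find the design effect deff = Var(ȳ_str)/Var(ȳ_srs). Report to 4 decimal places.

Var(ȳ_str) = Σ Wₕ²(1−fₕ)sₕ²/nₕ with Wₕ = Nₕ/12963:
  North: (3812/12963)²·(1−818/3812)·5.15/818 = 4.2760972 × 10^-4
  South: (9151/12963)²·(1−1589/9151)·0.1736/1589 = 4.4990416 × 10^-5
  → Var(ȳ_str) = 4.7260014 × 10^-4.
Var(ȳ_srs) = (1 − 2407/12963)·3.878/2407 = 0.001311975.
deff = (4.7260014 × 10^-4) / 0.001311975 = 0.3602.

0.3602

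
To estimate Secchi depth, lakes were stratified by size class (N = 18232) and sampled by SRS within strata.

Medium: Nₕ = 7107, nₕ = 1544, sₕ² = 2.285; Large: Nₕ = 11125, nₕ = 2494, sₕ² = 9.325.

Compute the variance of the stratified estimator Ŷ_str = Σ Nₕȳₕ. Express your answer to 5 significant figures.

Var(Ŷ_str) = Σₕ Nₕ²(1 − fₕ)sₕ²/nₕ.
Medium: 7107²·(1 − 1544/7107)·2.285/1544 = 58510.564.
Large: 11125²·(1 − 2494/11125)·9.325/2494 = 359015.77.
Sum = 417526.33.

417530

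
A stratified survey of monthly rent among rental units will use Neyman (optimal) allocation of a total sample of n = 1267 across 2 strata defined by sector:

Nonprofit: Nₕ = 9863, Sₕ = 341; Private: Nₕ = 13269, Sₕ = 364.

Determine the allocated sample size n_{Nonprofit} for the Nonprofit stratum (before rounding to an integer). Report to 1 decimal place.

Neyman allocation: nₕ = n·NₕSₕ / Σⱼ NⱼSⱼ.
Σ NⱼSⱼ = 9863·341 + 13269·364 = 8.193199 × 10^6.
n_{Nonprofit} = 1267·9863·341 / (8.193199 × 10^6) = 520.1.

520.1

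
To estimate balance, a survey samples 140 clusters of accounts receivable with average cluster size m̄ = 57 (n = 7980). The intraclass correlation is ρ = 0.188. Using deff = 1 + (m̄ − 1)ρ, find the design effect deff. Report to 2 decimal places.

deff = 1 + (57 − 1)·0.188 = 1 + 10.528 = 11.528.

11.53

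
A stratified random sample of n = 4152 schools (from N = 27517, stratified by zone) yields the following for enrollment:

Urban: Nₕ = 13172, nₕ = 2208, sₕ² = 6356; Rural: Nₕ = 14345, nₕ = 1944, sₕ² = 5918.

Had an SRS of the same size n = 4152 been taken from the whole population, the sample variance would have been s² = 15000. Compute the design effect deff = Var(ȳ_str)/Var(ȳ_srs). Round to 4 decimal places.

0.4121

Var(ȳ_str) = Σ Wₕ²(1−fₕ)sₕ²/nₕ with Wₕ = Nₕ/27517:
  Urban: (13172/27517)²·(1−2208/13172)·6356/2208 = 0.54903926
  Rural: (14345/27517)²·(1−1944/14345)·5918/1944 = 0.71521035
  → Var(ȳ_str) = 1.2642496.
Var(ȳ_srs) = (1 − 4152/27517)·15000/4152 = 3.0675992.
deff = 1.2642496 / 3.0675992 = 0.4121.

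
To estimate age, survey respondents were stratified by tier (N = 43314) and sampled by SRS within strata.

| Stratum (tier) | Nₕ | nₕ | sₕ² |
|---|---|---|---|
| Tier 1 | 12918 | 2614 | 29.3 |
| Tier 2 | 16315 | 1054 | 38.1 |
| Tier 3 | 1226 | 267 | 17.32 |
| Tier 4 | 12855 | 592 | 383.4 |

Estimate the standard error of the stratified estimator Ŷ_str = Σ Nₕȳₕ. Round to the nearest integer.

Var(Ŷ_str) = Σₕ Nₕ²(1 − fₕ)sₕ²/nₕ.
Tier 1: 12918²·(1 − 2614/12918)·29.3/2614 = 1.4919806 × 10^6.
Tier 2: 16315²·(1 − 1054/16315)·38.1/1054 = 9.0002471 × 10^6.
Tier 3: 1226²·(1 − 267/1226)·17.32/267 = 76268.588.
Tier 4: 12855²·(1 − 592/12855)·383.4/592 = 1.0209376 × 10^8.
Sum = 1.1266226 × 10^8.
SE = √(1.1266226 × 10^8) = 10614.

10614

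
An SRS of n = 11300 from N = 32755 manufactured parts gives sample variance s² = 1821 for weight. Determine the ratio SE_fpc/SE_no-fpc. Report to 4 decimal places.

0.8093

f = n/N = 11300/32755 = 0.34498550.
SE_no-fpc = √(s²/n) = 0.40143548; SE_fpc = √((1−f)s²/n) = 0.32489364.
Ratio = √(1−f) = 0.80932966.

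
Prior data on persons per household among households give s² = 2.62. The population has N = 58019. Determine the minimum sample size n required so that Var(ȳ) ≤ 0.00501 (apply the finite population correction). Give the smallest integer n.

519

Without fpc, n₀ = s²/D = 2.62/0.00501 = 522.9541.
With fpc, (1 − n/N)·s²/n ≤ D requires n ≥ n₀/(1 + n₀/N) = 522.9541/(1 + 522.9541/58019) = 518.2826.
Rounding up, n = 519.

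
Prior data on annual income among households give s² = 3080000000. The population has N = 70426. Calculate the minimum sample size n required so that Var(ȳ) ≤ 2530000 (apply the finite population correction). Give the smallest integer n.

Without fpc, n₀ = s²/D = 3080000000/2530000 = 1217.3913.
With fpc, (1 − n/N)·s²/n ≤ D requires n ≥ n₀/(1 + n₀/N) = 1217.3913/(1 + 1217.3913/70426) = 1196.7049.
Rounding up, n = 1197.

1197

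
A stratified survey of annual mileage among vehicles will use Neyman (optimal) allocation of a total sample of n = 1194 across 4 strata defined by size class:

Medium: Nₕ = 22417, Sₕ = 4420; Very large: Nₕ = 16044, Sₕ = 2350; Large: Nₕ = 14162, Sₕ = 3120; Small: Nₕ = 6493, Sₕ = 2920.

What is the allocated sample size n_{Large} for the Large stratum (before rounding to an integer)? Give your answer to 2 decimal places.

Neyman allocation: nₕ = n·NₕSₕ / Σⱼ NⱼSⱼ.
Σ NⱼSⱼ = 22417·4420 + 16044·2350 + 14162·3120 + 6493·2920 = 1.9993154 × 10^8.
n_{Large} = 1194·14162·3120 / (1.9993154 × 10^8) = 263.88.

263.88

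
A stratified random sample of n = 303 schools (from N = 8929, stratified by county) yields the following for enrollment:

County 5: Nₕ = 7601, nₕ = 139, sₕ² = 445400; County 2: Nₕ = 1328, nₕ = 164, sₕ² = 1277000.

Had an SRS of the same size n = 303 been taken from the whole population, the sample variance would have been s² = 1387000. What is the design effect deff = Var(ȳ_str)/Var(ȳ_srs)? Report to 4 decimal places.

Var(ȳ_str) = Σ Wₕ²(1−fₕ)sₕ²/nₕ with Wₕ = Nₕ/8929:
  County 5: (7601/8929)²·(1−139/7601)·445400/139 = 2279.5848
  County 2: (1328/8929)²·(1−164/1328)·1277000/164 = 150.97063
  → Var(ȳ_str) = 2430.5554.
Var(ȳ_srs) = (1 − 303/8929)·1387000/303 = 4422.2212.
deff = 2430.5554 / 4422.2212 = 0.5496.

0.5496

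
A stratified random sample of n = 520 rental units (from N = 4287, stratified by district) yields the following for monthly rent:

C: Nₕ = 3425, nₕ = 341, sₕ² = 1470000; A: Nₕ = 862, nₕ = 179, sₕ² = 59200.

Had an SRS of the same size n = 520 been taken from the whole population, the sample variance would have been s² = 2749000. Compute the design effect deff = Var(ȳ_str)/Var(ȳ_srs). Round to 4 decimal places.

Var(ȳ_str) = Σ Wₕ²(1−fₕ)sₕ²/nₕ with Wₕ = Nₕ/4287:
  C: (3425/4287)²·(1−341/3425)·1470000/341 = 2477.5985
  A: (862/4287)²·(1−179/862)·59200/179 = 10.594725
  → Var(ȳ_str) = 2488.1932.
Var(ȳ_srs) = (1 − 520/4287)·2749000/520 = 4645.2975.
deff = 2488.1932 / 4645.2975 = 0.5356.

0.5356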